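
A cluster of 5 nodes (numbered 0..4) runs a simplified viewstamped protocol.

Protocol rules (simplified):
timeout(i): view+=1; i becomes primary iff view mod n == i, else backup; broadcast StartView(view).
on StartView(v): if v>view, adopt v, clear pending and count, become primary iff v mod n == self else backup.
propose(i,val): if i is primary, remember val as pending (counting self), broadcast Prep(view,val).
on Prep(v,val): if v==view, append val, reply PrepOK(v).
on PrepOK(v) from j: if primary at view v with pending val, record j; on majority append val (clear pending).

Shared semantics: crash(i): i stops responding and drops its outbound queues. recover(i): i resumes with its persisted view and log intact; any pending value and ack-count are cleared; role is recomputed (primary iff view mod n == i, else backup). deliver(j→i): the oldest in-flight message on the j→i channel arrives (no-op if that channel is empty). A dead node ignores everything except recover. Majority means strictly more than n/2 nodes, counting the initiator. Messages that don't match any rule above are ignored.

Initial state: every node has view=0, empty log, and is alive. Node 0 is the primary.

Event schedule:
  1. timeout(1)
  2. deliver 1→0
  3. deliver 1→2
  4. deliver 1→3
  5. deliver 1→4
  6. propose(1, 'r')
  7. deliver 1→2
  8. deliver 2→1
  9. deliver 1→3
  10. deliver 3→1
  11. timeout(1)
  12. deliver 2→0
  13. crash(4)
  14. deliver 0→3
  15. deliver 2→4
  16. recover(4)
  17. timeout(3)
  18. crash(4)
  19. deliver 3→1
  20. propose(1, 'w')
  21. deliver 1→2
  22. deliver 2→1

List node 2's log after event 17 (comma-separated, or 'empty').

r

[1] timeout(1) → N1(prim v1 [-])
[2] deliver 1→0 → N0(back v1 [-])
[3] deliver 1→2 → N2(back v1 [-])
[4] deliver 1→3 → N3(back v1 [-])
[5] deliver 1→4 → N4(back v1 [-])
[6] propose(1,'r') → ∅
[7] deliver 1→2 → N2(back v1 [r])
[8] deliver 2→1 → ∅
[9] deliver 1→3 → N3(back v1 [r])
[10] deliver 3→1 → N1(prim v1 [r])
[11] timeout(1) → N1(back v2 [r])
[12] deliver 2→0 → ∅
[13] crash(4) → N4(✗back v1 [-])
[14] deliver 0→3 → ∅
[15] deliver 2→4 → ∅
[16] recover(4) → N4(back v1 [-])
[17] timeout(3) → N3(back v2 [r])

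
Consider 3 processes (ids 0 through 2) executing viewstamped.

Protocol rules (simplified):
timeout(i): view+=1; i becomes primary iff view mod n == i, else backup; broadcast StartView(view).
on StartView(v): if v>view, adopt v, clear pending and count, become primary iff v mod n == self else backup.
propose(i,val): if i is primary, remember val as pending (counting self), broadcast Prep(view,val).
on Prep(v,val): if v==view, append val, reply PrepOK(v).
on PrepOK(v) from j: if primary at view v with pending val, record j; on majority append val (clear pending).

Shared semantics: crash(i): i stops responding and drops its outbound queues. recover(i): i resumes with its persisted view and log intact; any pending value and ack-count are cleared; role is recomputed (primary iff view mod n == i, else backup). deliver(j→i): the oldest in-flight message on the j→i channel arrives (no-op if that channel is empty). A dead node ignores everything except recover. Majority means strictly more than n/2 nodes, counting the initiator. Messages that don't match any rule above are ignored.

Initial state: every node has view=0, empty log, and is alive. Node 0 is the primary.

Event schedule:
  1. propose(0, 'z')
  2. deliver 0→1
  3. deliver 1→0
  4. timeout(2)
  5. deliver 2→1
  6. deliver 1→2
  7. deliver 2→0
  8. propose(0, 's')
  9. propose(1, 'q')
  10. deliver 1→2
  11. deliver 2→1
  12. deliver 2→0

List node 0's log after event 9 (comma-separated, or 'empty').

step 1 propose(0,'z'): —
step 2 deliver 0→1: 1={back,v=0,log=z}
step 3 deliver 1→0: 0={prim,v=0,log=z}
step 4 timeout(2): 2={back,v=1,log=-}
step 5 deliver 2→1: 1={prim,v=1,log=z}
step 6 deliver 1→2: —
step 7 deliver 2→0: 0={back,v=1,log=z}
step 8 propose(0,'s'): —
step 9 propose(1,'q'): —

z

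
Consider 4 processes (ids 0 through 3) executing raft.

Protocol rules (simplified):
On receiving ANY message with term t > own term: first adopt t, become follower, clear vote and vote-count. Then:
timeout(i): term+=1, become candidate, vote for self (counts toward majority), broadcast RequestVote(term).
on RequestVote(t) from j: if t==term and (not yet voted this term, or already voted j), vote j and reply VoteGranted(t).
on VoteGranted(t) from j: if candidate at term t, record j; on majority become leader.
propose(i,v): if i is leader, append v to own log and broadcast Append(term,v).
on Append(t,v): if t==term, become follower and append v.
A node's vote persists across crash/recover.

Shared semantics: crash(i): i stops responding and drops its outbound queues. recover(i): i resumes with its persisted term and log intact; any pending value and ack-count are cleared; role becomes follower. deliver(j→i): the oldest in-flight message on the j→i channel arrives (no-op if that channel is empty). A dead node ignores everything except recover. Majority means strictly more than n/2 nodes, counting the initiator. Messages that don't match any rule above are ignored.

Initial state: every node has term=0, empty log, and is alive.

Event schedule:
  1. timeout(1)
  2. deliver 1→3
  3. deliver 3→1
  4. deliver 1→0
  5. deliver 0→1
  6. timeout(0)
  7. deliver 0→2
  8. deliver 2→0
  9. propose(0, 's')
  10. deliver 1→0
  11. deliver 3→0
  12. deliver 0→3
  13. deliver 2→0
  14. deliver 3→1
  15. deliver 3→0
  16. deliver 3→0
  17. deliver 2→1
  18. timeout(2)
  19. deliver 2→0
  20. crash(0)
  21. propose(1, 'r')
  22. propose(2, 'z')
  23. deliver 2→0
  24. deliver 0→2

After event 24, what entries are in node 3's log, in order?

[1] timeout(1) → N1(cand t1 [-])
[2] deliver 1→3 → N3(foll t1 [-])
[3] deliver 3→1 → ∅
[4] deliver 1→0 → N0(foll t1 [-])
[5] deliver 0→1 → N1(lead t1 [-])
[6] timeout(0) → N0(cand t2 [-])
[7] deliver 0→2 → N2(foll t2 [-])
[8] deliver 2→0 → ∅
[9] propose(0,'s') → ∅
[10] deliver 1→0 → ∅
[11] deliver 3→0 → ∅
[12] deliver 0→3 → N3(foll t2 [-])
[13] deliver 2→0 → ∅
[14] deliver 3→1 → ∅
[15] deliver 3→0 → N0(lead t2 [-])
[16] deliver 3→0 → ∅
[17] deliver 2→1 → ∅
[18] timeout(2) → N2(cand t3 [-])
[19] deliver 2→0 → N0(foll t3 [-])
[20] crash(0) → N0(✗foll t3 [-])
[21] propose(1,'r') → N1(lead t1 [r])
[22] propose(2,'z') → ∅
[23] deliver 2→0 → ∅
[24] deliver 0→2 → ∅

empty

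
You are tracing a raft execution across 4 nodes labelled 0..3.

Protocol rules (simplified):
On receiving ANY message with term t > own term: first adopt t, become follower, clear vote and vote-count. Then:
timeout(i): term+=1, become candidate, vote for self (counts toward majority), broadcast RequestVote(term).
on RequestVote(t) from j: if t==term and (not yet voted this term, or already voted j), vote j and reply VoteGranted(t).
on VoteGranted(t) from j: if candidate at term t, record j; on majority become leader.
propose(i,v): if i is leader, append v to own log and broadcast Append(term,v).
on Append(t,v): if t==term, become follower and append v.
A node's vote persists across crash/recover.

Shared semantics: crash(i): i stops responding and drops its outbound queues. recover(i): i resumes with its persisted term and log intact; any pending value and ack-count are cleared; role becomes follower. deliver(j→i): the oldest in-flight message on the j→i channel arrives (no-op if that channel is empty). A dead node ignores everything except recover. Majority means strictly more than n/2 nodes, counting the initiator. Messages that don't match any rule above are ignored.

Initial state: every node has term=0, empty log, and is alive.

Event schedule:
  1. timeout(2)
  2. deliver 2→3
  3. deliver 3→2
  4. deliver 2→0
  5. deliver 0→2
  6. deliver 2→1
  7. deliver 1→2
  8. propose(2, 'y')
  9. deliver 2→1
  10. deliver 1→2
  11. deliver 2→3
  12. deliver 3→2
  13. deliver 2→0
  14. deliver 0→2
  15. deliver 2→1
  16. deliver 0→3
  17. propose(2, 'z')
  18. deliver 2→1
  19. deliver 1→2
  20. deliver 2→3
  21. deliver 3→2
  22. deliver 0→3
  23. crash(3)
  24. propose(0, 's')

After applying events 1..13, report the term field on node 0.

1

1. timeout(2):  <2:cand t1 ->
2. deliver 2→3:  <3:foll t1 ->
3. deliver 3→2:  nop
4. deliver 2→0:  <0:foll t1 ->
5. deliver 0→2:  <2:lead t1 ->
6. deliver 2→1:  <1:foll t1 ->
7. deliver 1→2:  nop
8. propose(2,'y'):  <2:lead t1 y>
9. deliver 2→1:  <1:foll t1 y>
10. deliver 1→2:  nop
11. deliver 2→3:  <3:foll t1 y>
12. deliver 3→2:  nop
13. deliver 2→0:  <0:foll t1 y>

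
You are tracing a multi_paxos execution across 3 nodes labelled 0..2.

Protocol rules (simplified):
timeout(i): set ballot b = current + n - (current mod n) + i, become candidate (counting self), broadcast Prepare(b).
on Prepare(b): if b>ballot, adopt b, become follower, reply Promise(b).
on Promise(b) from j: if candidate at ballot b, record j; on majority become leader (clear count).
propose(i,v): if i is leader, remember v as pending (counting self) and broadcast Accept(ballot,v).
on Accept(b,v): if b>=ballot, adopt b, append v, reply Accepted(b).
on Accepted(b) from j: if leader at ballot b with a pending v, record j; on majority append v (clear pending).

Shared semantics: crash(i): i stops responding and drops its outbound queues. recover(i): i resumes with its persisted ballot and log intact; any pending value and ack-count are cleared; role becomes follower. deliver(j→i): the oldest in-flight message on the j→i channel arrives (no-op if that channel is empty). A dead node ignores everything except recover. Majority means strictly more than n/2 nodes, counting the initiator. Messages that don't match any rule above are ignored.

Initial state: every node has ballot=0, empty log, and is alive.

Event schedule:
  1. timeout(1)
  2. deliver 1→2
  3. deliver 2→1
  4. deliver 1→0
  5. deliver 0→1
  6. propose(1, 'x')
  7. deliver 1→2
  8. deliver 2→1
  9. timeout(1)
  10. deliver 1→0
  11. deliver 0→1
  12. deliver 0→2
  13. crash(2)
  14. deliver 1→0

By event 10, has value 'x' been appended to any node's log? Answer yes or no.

e1 timeout(1): 1[cand,b=4,-]
e2 deliver 1→2: 2[foll,b=4,-]
e3 deliver 2→1: 1[lead,b=4,-]
e4 deliver 1→0: 0[foll,b=4,-]
e5 deliver 0→1: ·
e6 propose(1,'x'): ·
e7 deliver 1→2: 2[foll,b=4,x]
e8 deliver 2→1: 1[lead,b=4,x]
e9 timeout(1): 1[cand,b=7,x]
e10 deliver 1→0: 0[foll,b=4,x]

yes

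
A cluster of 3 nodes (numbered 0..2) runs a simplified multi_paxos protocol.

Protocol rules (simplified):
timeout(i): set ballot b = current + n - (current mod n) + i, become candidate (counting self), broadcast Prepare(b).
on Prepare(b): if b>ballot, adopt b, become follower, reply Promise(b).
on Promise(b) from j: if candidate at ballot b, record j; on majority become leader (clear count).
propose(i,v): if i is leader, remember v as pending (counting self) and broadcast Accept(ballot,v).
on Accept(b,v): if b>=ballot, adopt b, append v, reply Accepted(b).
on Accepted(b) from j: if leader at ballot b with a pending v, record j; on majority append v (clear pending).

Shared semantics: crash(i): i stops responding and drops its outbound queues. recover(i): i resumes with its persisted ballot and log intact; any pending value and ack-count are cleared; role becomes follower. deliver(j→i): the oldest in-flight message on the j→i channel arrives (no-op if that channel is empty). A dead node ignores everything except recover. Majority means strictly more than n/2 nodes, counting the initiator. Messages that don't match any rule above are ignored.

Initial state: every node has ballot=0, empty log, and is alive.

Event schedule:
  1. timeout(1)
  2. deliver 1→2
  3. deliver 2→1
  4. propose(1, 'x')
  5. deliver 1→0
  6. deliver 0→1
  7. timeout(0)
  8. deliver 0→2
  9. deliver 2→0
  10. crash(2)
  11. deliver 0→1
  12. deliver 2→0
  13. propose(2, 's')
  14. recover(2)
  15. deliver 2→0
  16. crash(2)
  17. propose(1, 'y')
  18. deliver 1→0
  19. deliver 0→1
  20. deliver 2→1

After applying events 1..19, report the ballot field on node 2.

6

e1 timeout(1): 1[cand,b=4,-]
e2 deliver 1→2: 2[foll,b=4,-]
e3 deliver 2→1: 1[lead,b=4,-]
e4 propose(1,'x'): ·
e5 deliver 1→0: 0[foll,b=4,-]
e6 deliver 0→1: ·
e7 timeout(0): 0[cand,b=6,-]
e8 deliver 0→2: 2[foll,b=6,-]
e9 deliver 2→0: 0[lead,b=6,-]
e10 crash(2): 2[✗foll,b=6,-]
e11 deliver 0→1: 1[foll,b=6,-]
e12 deliver 2→0: ·
e13 propose(2,'s'): ·
e14 recover(2): 2[foll,b=6,-]
e15 deliver 2→0: ·
e16 crash(2): 2[✗foll,b=6,-]
e17 propose(1,'y'): ·
e18 deliver 1→0: ·
e19 deliver 0→1: ·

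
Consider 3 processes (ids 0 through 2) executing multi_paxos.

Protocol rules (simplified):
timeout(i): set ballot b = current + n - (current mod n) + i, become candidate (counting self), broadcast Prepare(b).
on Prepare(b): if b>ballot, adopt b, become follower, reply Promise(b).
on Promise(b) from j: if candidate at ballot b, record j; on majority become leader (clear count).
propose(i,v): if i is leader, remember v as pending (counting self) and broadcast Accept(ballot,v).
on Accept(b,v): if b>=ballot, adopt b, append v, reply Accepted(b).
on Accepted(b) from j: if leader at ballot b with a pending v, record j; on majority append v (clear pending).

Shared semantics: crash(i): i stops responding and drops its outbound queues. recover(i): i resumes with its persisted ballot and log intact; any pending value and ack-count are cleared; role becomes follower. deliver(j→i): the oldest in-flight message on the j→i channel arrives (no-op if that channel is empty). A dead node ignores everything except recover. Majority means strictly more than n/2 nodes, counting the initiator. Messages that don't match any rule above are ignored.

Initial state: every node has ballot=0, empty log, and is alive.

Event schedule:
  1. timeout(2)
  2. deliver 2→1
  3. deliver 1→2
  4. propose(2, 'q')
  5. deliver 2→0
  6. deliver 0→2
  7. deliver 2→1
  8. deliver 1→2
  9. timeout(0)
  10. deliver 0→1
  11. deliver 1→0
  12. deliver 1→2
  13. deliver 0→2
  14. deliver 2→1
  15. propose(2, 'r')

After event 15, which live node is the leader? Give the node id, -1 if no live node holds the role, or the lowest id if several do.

0

after 1 — timeout(2): n2:cand/b5/[-]
after 2 — deliver 2→1: n1:foll/b5/[-]
after 3 — deliver 1→2: n2:lead/b5/[-]
after 4 — propose(2,'q'): ·
after 5 — deliver 2→0: n0:foll/b5/[-]
after 6 — deliver 0→2: ·
after 7 — deliver 2→1: n1:foll/b5/[q]
after 8 — deliver 1→2: n2:lead/b5/[q]
after 9 — timeout(0): n0:cand/b6/[-]
after 10 — deliver 0→1: n1:foll/b6/[q]
after 11 — deliver 1→0: n0:lead/b6/[-]
after 12 — deliver 1→2: ·
after 13 — deliver 0→2: n2:foll/b6/[q]
after 14 — deliver 2→1: ·
after 15 — propose(2,'r'): ·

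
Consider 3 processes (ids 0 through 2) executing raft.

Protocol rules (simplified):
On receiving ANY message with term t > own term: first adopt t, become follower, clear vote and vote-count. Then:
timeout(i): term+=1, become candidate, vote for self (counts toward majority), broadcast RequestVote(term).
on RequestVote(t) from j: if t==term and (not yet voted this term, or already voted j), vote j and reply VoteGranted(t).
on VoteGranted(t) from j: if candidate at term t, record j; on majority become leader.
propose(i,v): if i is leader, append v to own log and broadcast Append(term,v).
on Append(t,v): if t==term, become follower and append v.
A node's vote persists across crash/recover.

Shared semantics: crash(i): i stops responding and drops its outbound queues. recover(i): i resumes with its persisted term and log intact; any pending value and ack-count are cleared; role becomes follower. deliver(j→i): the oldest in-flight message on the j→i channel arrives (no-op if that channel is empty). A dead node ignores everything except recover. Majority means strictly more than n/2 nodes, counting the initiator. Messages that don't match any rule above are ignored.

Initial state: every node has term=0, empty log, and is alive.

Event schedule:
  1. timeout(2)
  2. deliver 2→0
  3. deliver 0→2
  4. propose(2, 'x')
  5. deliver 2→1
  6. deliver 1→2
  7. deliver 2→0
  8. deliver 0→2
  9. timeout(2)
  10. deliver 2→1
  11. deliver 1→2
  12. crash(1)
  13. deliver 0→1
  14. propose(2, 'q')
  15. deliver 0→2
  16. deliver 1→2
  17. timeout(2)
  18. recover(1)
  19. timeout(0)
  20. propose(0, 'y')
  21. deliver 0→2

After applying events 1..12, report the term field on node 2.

2

1. timeout(2):  <2:cand t1 ->
2. deliver 2→0:  <0:foll t1 ->
3. deliver 0→2:  <2:lead t1 ->
4. propose(2,'x'):  <2:lead t1 x>
5. deliver 2→1:  <1:foll t1 ->
6. deliver 1→2:  nop
7. deliver 2→0:  <0:foll t1 x>
8. deliver 0→2:  nop
9. timeout(2):  <2:cand t2 x>
10. deliver 2→1:  <1:foll t1 x>
11. deliver 1→2:  nop
12. crash(1):  <1:✗foll t1 x>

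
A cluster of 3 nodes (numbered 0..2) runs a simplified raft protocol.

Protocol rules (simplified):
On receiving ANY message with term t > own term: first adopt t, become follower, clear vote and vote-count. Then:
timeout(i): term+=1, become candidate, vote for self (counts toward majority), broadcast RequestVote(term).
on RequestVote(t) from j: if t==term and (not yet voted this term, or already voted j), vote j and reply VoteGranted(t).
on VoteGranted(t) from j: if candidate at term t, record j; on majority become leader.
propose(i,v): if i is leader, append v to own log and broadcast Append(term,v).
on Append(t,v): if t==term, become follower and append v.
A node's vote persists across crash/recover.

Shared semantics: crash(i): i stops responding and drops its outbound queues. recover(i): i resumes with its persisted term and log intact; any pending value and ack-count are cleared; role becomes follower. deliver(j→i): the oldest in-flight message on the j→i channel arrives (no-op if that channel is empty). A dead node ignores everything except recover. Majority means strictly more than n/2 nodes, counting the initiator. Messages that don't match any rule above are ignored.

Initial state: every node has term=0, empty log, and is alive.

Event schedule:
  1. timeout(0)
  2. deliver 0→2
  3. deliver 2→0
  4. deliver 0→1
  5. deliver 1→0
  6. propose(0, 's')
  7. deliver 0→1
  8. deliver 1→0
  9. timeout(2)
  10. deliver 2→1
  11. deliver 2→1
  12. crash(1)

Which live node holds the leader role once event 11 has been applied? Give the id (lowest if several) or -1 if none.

0

1. timeout(0):  <0:cand t1 ->
2. deliver 0→2:  <2:foll t1 ->
3. deliver 2→0:  <0:lead t1 ->
4. deliver 0→1:  <1:foll t1 ->
5. deliver 1→0:  nop
6. propose(0,'s'):  <0:lead t1 s>
7. deliver 0→1:  <1:foll t1 s>
8. deliver 1→0:  nop
9. timeout(2):  <2:cand t2 ->
10. deliver 2→1:  <1:foll t2 s>
11. deliver 2→1:  nop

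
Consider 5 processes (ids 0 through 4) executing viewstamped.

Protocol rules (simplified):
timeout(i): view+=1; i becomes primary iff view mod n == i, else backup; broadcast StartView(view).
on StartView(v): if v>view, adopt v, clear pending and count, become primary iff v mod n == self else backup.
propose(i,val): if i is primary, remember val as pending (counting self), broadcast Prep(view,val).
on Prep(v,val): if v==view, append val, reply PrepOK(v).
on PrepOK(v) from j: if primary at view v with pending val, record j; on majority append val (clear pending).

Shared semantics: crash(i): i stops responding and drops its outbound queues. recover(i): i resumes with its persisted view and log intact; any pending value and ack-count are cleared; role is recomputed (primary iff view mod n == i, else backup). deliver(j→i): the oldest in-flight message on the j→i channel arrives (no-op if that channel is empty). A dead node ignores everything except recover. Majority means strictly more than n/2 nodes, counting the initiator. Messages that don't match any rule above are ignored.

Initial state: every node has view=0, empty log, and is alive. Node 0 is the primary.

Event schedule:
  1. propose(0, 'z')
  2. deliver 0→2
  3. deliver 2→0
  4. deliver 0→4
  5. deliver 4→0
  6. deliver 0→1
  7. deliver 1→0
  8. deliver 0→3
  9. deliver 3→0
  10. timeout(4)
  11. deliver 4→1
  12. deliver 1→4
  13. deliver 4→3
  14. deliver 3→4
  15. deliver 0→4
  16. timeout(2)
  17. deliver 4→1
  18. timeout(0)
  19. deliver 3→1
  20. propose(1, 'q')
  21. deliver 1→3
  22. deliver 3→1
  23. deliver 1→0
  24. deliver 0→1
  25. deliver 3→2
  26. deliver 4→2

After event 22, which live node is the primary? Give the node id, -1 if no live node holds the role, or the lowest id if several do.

1

[1] propose(0,'z') → ∅
[2] deliver 0→2 → N2(back v0 [z])
[3] deliver 2→0 → ∅
[4] deliver 0→4 → N4(back v0 [z])
[5] deliver 4→0 → N0(prim v0 [z])
[6] deliver 0→1 → N1(back v0 [z])
[7] deliver 1→0 → ∅
[8] deliver 0→3 → N3(back v0 [z])
[9] deliver 3→0 → ∅
[10] timeout(4) → N4(back v1 [z])
[11] deliver 4→1 → N1(prim v1 [z])
[12] deliver 1→4 → ∅
[13] deliver 4→3 → N3(back v1 [z])
[14] deliver 3→4 → ∅
[15] deliver 0→4 → ∅
[16] timeout(2) → N2(back v1 [z])
[17] deliver 4→1 → ∅
[18] timeout(0) → N0(back v1 [z])
[19] deliver 3→1 → ∅
[20] propose(1,'q') → ∅
[21] deliver 1→3 → N3(back v1 [z,q])
[22] deliver 3→1 → ∅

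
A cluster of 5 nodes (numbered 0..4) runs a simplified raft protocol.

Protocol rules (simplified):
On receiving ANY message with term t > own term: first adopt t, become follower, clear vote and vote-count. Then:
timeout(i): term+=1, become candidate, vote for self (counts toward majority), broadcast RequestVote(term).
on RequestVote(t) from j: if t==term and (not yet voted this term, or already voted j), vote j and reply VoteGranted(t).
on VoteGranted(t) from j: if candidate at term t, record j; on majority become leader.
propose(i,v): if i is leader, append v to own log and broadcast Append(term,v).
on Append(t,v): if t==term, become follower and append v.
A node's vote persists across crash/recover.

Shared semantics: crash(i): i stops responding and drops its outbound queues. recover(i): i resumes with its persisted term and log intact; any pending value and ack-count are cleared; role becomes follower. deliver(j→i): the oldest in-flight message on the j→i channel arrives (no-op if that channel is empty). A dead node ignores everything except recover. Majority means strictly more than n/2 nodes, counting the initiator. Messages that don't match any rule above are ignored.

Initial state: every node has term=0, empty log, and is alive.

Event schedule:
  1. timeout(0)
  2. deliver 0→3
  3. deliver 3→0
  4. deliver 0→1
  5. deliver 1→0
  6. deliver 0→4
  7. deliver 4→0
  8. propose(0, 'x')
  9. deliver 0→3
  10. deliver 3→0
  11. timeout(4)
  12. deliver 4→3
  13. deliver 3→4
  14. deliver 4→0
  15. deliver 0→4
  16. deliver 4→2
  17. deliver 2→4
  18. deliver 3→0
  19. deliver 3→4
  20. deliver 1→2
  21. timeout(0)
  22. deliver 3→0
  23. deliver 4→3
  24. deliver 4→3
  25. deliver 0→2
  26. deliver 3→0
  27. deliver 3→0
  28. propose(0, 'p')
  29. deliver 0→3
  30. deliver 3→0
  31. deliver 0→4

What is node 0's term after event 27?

3

[1] timeout(0) → N0(cand t1 [-])
[2] deliver 0→3 → N3(foll t1 [-])
[3] deliver 3→0 → ∅
[4] deliver 0→1 → N1(foll t1 [-])
[5] deliver 1→0 → N0(lead t1 [-])
[6] deliver 0→4 → N4(foll t1 [-])
[7] deliver 4→0 → ∅
[8] propose(0,'x') → N0(lead t1 [x])
[9] deliver 0→3 → N3(foll t1 [x])
[10] deliver 3→0 → ∅
[11] timeout(4) → N4(cand t2 [-])
[12] deliver 4→3 → N3(foll t2 [x])
[13] deliver 3→4 → ∅
[14] deliver 4→0 → N0(foll t2 [x])
[15] deliver 0→4 → ∅
[16] deliver 4→2 → N2(foll t2 [-])
[17] deliver 2→4 → N4(lead t2 [-])
[18] deliver 3→0 → ∅
[19] deliver 3→4 → ∅
[20] deliver 1→2 → ∅
[21] timeout(0) → N0(cand t3 [x])
[22] deliver 3→0 → ∅
[23] deliver 4→3 → ∅
[24] deliver 4→3 → ∅
[25] deliver 0→2 → ∅
[26] deliver 3→0 → ∅
[27] deliver 3→0 → ∅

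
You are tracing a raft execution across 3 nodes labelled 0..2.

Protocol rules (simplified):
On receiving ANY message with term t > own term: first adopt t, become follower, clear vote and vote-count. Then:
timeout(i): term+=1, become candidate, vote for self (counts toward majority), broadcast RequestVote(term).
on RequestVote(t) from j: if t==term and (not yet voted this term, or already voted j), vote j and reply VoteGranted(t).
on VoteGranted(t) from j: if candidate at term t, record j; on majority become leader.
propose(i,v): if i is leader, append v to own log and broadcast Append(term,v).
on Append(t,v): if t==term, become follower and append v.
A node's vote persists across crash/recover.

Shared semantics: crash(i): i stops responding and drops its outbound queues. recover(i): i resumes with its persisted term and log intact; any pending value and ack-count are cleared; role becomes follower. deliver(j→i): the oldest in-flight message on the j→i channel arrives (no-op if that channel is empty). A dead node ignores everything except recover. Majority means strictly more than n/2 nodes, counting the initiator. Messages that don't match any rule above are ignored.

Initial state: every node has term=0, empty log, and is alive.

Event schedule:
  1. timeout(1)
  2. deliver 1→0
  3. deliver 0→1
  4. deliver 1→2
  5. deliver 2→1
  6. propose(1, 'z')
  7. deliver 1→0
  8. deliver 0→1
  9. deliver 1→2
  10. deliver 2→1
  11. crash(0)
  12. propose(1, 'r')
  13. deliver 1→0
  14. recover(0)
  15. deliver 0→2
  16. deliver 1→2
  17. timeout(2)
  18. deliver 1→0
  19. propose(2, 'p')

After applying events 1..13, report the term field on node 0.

after 1 — timeout(1): n1:cand/t1/[-]
after 2 — deliver 1→0: n0:foll/t1/[-]
after 3 — deliver 0→1: n1:lead/t1/[-]
after 4 — deliver 1→2: n2:foll/t1/[-]
after 5 — deliver 2→1: ·
after 6 — propose(1,'z'): n1:lead/t1/[z]
after 7 — deliver 1→0: n0:foll/t1/[z]
after 8 — deliver 0→1: ·
after 9 — deliver 1→2: n2:foll/t1/[z]
after 10 — deliver 2→1: ·
after 11 — crash(0): n0:✗foll/t1/[z]
after 12 — propose(1,'r'): n1:lead/t1/[z,r]
after 13 — deliver 1→0: ·

1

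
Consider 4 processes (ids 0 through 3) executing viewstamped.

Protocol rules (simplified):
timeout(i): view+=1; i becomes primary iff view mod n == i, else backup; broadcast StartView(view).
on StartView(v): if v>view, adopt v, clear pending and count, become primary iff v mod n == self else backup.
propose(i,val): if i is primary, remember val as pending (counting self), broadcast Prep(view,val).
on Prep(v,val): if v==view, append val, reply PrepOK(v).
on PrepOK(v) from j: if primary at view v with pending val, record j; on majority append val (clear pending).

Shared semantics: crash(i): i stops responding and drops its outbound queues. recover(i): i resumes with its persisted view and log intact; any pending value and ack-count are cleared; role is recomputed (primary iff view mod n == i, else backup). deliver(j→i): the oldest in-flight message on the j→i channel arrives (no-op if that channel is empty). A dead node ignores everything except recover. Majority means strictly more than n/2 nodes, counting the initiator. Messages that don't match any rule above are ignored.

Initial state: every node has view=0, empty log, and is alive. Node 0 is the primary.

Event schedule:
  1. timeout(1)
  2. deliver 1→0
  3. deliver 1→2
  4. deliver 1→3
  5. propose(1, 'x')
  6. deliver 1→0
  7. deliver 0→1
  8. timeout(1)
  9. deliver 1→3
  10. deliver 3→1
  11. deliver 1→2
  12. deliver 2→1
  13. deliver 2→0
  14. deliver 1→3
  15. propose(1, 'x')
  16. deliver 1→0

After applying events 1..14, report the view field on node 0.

1. timeout(1):  <1:prim v1 ->
2. deliver 1→0:  <0:back v1 ->
3. deliver 1→2:  <2:back v1 ->
4. deliver 1→3:  <3:back v1 ->
5. propose(1,'x'):  nop
6. deliver 1→0:  <0:back v1 x>
7. deliver 0→1:  nop
8. timeout(1):  <1:back v2 ->
9. deliver 1→3:  <3:back v1 x>
10. deliver 3→1:  nop
11. deliver 1→2:  <2:back v1 x>
12. deliver 2→1:  nop
13. deliver 2→0:  nop
14. deliver 1→3:  <3:back v2 x>

1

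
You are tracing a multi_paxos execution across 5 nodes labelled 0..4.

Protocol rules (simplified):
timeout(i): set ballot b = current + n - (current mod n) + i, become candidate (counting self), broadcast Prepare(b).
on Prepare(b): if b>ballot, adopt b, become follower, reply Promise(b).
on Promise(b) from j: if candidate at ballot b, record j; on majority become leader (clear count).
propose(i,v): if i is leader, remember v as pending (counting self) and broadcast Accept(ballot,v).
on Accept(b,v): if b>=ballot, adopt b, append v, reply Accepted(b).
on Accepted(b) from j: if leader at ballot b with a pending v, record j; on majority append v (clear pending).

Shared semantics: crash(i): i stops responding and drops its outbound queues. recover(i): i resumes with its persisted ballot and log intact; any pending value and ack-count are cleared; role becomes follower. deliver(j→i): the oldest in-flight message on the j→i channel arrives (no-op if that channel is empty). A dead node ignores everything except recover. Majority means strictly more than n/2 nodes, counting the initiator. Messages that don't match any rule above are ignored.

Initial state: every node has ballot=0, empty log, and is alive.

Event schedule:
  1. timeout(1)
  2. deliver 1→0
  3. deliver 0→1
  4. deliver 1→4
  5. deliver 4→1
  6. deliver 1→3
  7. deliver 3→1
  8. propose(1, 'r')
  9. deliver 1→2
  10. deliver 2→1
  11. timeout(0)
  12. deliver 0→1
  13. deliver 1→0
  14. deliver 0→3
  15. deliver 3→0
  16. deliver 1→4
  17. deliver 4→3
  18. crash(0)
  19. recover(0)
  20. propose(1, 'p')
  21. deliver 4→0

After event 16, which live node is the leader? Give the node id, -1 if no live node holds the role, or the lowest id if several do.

[1] timeout(1) → N1(cand b6 [-])
[2] deliver 1→0 → N0(foll b6 [-])
[3] deliver 0→1 → ∅
[4] deliver 1→4 → N4(foll b6 [-])
[5] deliver 4→1 → N1(lead b6 [-])
[6] deliver 1→3 → N3(foll b6 [-])
[7] deliver 3→1 → ∅
[8] propose(1,'r') → ∅
[9] deliver 1→2 → N2(foll b6 [-])
[10] deliver 2→1 → ∅
[11] timeout(0) → N0(cand b10 [-])
[12] deliver 0→1 → N1(foll b10 [-])
[13] deliver 1→0 → ∅
[14] deliver 0→3 → N3(foll b10 [-])
[15] deliver 3→0 → ∅
[16] deliver 1→4 → N4(foll b6 [r])

-1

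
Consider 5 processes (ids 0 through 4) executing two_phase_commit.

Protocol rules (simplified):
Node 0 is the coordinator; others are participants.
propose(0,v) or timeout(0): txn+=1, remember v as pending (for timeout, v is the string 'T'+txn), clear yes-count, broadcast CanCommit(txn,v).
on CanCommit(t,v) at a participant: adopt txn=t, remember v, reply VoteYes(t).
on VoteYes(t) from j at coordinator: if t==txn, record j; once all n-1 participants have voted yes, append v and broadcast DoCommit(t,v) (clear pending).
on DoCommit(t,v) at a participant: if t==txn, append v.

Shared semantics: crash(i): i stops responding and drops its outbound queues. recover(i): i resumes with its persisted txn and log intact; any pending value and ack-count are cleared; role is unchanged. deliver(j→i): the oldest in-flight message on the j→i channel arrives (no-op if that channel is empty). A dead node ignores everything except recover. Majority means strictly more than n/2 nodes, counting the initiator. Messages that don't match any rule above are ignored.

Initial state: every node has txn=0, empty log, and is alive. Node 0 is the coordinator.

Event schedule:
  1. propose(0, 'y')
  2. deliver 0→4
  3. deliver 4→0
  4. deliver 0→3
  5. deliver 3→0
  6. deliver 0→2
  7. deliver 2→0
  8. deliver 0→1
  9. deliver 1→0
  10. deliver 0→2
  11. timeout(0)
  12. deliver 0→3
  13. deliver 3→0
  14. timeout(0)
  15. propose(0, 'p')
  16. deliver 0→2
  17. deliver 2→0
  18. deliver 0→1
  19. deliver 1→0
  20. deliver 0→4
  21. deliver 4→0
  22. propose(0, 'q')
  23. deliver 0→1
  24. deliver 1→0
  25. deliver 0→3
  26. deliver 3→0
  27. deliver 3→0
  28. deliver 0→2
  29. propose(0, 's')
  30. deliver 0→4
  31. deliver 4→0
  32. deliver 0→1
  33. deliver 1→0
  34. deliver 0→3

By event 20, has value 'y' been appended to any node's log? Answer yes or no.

yes

1. propose(0,'y'):  <0:coor t1 ->
2. deliver 0→4:  <4:part t1 ->
3. deliver 4→0:  nop
4. deliver 0→3:  <3:part t1 ->
5. deliver 3→0:  nop
6. deliver 0→2:  <2:part t1 ->
7. deliver 2→0:  nop
8. deliver 0→1:  <1:part t1 ->
9. deliver 1→0:  <0:coor t1 y>
10. deliver 0→2:  <2:part t1 y>
11. timeout(0):  <0:coor t2 y>
12. deliver 0→3:  <3:part t1 y>
13. deliver 3→0:  nop
14. timeout(0):  <0:coor t3 y>
15. propose(0,'p'):  <0:coor t4 y>
16. deliver 0→2:  <2:part t2 y>
17. deliver 2→0:  nop
18. deliver 0→1:  <1:part t1 y>
19. deliver 1→0:  nop
20. deliver 0→4:  <4:part t1 y>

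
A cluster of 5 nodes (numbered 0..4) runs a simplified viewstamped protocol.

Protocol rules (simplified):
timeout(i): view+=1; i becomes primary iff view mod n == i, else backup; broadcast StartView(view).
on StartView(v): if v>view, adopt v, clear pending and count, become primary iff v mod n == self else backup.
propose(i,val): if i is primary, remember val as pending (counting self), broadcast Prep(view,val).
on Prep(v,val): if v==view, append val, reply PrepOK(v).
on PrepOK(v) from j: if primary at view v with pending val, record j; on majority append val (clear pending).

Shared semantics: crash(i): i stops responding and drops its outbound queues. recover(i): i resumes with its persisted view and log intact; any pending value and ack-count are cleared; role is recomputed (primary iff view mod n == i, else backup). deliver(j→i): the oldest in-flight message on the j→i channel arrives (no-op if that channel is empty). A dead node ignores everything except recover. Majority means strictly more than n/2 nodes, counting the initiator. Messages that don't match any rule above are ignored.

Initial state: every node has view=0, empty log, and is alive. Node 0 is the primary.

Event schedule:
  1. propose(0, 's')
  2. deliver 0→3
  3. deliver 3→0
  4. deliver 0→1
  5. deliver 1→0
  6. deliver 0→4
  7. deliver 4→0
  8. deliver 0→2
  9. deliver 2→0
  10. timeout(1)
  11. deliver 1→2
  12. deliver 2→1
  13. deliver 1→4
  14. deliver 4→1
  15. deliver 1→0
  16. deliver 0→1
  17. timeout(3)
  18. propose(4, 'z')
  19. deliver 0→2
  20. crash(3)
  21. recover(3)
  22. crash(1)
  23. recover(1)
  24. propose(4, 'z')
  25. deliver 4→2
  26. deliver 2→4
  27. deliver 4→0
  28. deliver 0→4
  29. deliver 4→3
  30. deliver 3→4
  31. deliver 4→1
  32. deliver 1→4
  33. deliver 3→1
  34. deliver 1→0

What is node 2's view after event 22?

after 1 — propose(0,'s'): ·
after 2 — deliver 0→3: n3:back/v0/[s]
after 3 — deliver 3→0: ·
after 4 — deliver 0→1: n1:back/v0/[s]
after 5 — deliver 1→0: n0:prim/v0/[s]
after 6 — deliver 0→4: n4:back/v0/[s]
after 7 — deliver 4→0: ·
after 8 — deliver 0→2: n2:back/v0/[s]
after 9 — deliver 2→0: ·
after 10 — timeout(1): n1:prim/v1/[s]
after 11 — deliver 1→2: n2:back/v1/[s]
after 12 — deliver 2→1: ·
after 13 — deliver 1→4: n4:back/v1/[s]
after 14 — deliver 4→1: ·
after 15 — deliver 1→0: n0:back/v1/[s]
after 16 — deliver 0→1: ·
after 17 — timeout(3): n3:back/v1/[s]
after 18 — propose(4,'z'): ·
after 19 — deliver 0→2: ·
after 20 — crash(3): n3:✗back/v1/[s]
after 21 — recover(3): n3:back/v1/[s]
after 22 — crash(1): n1:✗prim/v1/[s]

1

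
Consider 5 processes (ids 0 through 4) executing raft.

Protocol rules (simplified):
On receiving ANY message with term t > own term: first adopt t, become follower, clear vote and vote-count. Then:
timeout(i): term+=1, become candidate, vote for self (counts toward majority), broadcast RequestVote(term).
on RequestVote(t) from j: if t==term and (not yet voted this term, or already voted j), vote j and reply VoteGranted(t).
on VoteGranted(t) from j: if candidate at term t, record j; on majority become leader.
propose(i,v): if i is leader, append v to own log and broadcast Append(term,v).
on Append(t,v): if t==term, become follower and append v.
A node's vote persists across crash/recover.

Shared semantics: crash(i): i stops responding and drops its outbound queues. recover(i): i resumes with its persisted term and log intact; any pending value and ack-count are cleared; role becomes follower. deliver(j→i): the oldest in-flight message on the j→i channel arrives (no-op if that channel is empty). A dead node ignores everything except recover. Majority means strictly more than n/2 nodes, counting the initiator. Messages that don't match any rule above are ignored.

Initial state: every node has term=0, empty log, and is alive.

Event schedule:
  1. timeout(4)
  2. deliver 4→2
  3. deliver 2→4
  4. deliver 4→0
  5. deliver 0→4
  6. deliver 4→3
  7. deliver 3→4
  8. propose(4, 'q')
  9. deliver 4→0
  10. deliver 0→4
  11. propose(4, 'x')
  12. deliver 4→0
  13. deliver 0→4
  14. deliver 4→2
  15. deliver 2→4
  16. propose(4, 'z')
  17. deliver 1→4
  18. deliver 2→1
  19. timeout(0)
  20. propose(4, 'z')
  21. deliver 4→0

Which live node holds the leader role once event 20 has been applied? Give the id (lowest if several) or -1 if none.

e1 timeout(4): 4[cand,t=1,-]
e2 deliver 4→2: 2[foll,t=1,-]
e3 deliver 2→4: ·
e4 deliver 4→0: 0[foll,t=1,-]
e5 deliver 0→4: 4[lead,t=1,-]
e6 deliver 4→3: 3[foll,t=1,-]
e7 deliver 3→4: ·
e8 propose(4,'q'): 4[lead,t=1,q]
e9 deliver 4→0: 0[foll,t=1,q]
e10 deliver 0→4: ·
e11 propose(4,'x'): 4[lead,t=1,q,x]
e12 deliver 4→0: 0[foll,t=1,q,x]
e13 deliver 0→4: ·
e14 deliver 4→2: 2[foll,t=1,q]
e15 deliver 2→4: ·
e16 propose(4,'z'): 4[lead,t=1,q,x,z]
e17 deliver 1→4: ·
e18 deliver 2→1: ·
e19 timeout(0): 0[cand,t=2,q,x]
e20 propose(4,'z'): 4[lead,t=1,q,x,z,z]

4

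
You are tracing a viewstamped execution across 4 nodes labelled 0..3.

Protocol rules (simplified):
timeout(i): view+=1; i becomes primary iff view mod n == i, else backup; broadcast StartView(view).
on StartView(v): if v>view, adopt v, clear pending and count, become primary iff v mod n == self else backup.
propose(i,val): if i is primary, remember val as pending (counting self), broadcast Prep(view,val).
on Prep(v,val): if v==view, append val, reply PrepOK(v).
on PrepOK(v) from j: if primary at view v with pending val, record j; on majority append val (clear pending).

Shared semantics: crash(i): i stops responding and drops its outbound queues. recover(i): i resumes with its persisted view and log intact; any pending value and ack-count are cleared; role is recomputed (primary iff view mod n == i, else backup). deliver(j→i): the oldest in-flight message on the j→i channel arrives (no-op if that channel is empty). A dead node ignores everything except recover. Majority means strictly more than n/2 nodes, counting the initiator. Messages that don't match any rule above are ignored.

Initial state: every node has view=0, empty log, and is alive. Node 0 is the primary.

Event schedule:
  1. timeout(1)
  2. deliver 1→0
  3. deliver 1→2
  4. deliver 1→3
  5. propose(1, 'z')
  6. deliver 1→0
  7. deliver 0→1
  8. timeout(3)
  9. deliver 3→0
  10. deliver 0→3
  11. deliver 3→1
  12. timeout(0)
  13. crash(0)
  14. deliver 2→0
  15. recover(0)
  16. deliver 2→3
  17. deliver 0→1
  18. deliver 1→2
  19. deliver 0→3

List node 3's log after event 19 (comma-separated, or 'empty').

empty

[1] timeout(1) → N1(prim v1 [-])
[2] deliver 1→0 → N0(back v1 [-])
[3] deliver 1→2 → N2(back v1 [-])
[4] deliver 1→3 → N3(back v1 [-])
[5] propose(1,'z') → ∅
[6] deliver 1→0 → N0(back v1 [z])
[7] deliver 0→1 → ∅
[8] timeout(3) → N3(back v2 [-])
[9] deliver 3→0 → N0(back v2 [z])
[10] deliver 0→3 → ∅
[11] deliver 3→1 → N1(back v2 [-])
[12] timeout(0) → N0(back v3 [z])
[13] crash(0) → N0(✗back v3 [z])
[14] deliver 2→0 → ∅
[15] recover(0) → N0(back v3 [z])
[16] deliver 2→3 → ∅
[17] deliver 0→1 → ∅
[18] deliver 1→2 → N2(back v1 [z])
[19] deliver 0→3 → ∅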